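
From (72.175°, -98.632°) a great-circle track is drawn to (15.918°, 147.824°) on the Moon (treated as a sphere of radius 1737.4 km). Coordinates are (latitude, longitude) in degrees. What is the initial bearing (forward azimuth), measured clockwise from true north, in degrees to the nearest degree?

Δλ = -113.544° = -1.9817 rad.
y = sin Δλ · cos φ₂ = (-0.9168)(0.9617) = -0.8816
x = cos φ₁ sin φ₂ − sin φ₁ cos φ₂ cos Δλ = (0.3061)(0.2743) − (0.9520)(0.9617)(-0.3995) = 0.4497
θ = atan2(y, x) = -62.98°; adding 360° gives 297°.

297°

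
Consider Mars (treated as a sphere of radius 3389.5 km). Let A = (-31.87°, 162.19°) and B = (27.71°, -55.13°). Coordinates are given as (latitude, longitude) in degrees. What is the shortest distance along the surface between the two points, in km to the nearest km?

8726 km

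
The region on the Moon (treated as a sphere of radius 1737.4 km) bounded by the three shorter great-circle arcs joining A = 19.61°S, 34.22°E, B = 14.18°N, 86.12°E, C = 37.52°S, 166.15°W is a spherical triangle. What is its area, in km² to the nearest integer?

Side lengths (central angles): a = 1.9642, b = 2.0898, c = 1.0686 rad; semiperimeter s = 2.5613.
By l'Huilier's theorem, tan(E/4) = √[tan(s/2) tan((s−a)/2) tan((s−b)/2) tan((s−c)/2)], giving spherical excess E = 1.7854 rad.
Area = E·R² = 1.7854 × (1737.4)² ≈ 5389263 km².

5389263 km²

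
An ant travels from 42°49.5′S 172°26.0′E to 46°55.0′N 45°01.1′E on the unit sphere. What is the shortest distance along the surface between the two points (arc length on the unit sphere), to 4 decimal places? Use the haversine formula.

In radians: φ₁ = -0.7474, φ₂ = 0.8189, Δλ = -127.415° = -2.2238 rad.
Haversine: a = sin²(Δφ/2) + cos φ₁ cos φ₂ sin²(Δλ/2) = 0.4977 + (0.7334)(0.6831)(0.8038) = 0.90043.
Central angle c = 2·arcsin(√a) = 2.49952 rad.
On the unit sphere the arc length equals the central angle: 2.4995.

2.4995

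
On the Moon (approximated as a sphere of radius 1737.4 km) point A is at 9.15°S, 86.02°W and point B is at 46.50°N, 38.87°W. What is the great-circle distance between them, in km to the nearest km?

2114 km

With latitudes φ₁ = -9.150°, φ₂ = 46.500° and longitude difference Δλ = 47.150°:
cos c = sin φ₁ sin φ₂ + cos φ₁ cos φ₂ cos Δλ = (-0.1590)(0.7254) + (0.9873)(0.6884)(0.6801) = 0.34683,
so c = arccos(0.34683) = 1.21661 rad.
Distance = R·c = 1737.4 × 1.2166 ≈ 2114 km.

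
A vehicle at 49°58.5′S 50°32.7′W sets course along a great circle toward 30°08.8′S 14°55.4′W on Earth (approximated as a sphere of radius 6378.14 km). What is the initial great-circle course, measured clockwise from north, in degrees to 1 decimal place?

66.9°

With φ₁ = -0.8722, φ₂ = -0.5262, Δλ = 0.6217 rad, the forward-azimuth formula gives
θ = atan2( sin Δλ cos φ₂ , cos φ₁ sin φ₂ − sin φ₁ cos φ₂ cos Δλ ) = atan2(0.5037, 0.2153) = 66.85°.
So the initial bearing is 66.9°.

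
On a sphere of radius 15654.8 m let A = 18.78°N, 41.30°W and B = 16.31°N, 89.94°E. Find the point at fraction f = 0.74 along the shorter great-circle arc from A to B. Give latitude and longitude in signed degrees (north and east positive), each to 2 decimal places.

The central angle between A and B is δ = 2.1043 rad.
With f = 0.74, the slerp weights are sin((1−f)δ)/sin δ = 0.6042 and sin(fδ)/sin δ = 1.1613.
Weighted sum of the unit vectors: (0.6042)·(0.7113,-0.6249,0.3219) + (1.1613)·(0.0010,0.9598,0.2808) = (0.4309, 0.7370, 0.5207).
Converting back: φ = atan2(z, √(x²+y²)) = 31.38°, λ = atan2(y, x) = 59.69°.

31.38°, 59.69°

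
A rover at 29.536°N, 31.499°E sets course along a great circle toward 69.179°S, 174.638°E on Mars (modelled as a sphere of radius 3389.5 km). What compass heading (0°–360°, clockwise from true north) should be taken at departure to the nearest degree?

162°

With φ₁ = 0.5155, φ₂ = -1.2074, Δλ = 2.4982 rad, the forward-azimuth formula gives
θ = atan2( sin Δλ cos φ₂ , cos φ₁ sin φ₂ − sin φ₁ cos φ₂ cos Δλ ) = atan2(0.2132, -0.6730) = 162.42°.
So the initial bearing is 162°.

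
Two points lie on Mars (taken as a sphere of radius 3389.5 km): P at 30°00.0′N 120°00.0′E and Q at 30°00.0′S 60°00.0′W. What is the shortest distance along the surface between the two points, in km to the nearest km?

With latitudes φ₁ = 30.000°, φ₂ = -30.000° and longitude difference Δλ = -180.000°:
cos c = sin φ₁ sin φ₂ + cos φ₁ cos φ₂ cos Δλ = (0.5000)(-0.5000) + (0.8660)(0.8660)(-1.0000) = -1.00000,
so c = arccos(-1.00000) = 3.14159 rad.
Distance = R·c = 3389.5 × 3.1416 ≈ 10648 km.

10648 km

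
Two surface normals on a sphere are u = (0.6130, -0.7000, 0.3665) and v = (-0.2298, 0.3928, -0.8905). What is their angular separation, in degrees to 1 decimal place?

u·v = -0.7422; |u| = 1.0000, |v| = 1.0000.
cos θ = (u·v)/(|u||v|) = -0.7421, so θ = 137.9°.

137.9°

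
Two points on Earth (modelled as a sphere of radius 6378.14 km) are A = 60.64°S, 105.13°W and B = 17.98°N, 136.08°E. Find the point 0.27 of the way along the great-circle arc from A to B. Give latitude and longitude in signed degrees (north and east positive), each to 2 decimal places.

Central angle δ = 2.0871 rad. Interpolating on the sphere with fraction f = 0.27:
P = [sin((1−f)δ)·A + sin(fδ)·B] / sin δ = 1.1486·A + 0.6142·B in Cartesian coordinates,
giving P = (-0.5678, -0.1384, -0.8115), i.e. latitude -54.24°, longitude -166.30°.

-54.24°, -166.30°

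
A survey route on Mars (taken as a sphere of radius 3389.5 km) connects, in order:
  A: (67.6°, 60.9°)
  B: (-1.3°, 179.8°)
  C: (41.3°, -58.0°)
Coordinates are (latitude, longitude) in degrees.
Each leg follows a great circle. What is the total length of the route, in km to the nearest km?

12800 km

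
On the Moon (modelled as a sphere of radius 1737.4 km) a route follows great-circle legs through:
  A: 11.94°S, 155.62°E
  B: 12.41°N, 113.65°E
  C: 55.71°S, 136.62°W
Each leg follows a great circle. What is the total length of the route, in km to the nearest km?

Leg A→B: central angle 0.8420 rad, distance 1462.9 km.
Leg B→C: central angle 1.9426 rad, distance 3375.1 km.
Total: 1462.9 + 3375.1 ≈ 4838 km.

4838 km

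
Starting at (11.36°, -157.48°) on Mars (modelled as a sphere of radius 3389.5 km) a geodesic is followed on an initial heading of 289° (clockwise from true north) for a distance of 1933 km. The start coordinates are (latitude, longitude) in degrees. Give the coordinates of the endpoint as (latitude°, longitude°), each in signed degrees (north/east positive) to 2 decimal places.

Angular distance δ = d/R = 1933/3389.5 = 0.57029 rad; initial bearing θ = 5.0440 rad.
sin φ₂ = sin φ₁ cos δ + cos φ₁ sin δ cos θ = (0.1970)(0.8417) + (0.9804)(0.5399)(0.3256) = 0.3381, so φ₂ = 19.76°.
Δλ = atan2(sin θ sin δ cos φ₁, cos δ − sin φ₁ sin φ₂) = atan2(-0.5005, 0.7751) = -32.848°.
λ₂ = -157.480° − 32.848° = -190.33° → 169.67° after wrapping to (−180°, 180°].

19.76°, 169.67°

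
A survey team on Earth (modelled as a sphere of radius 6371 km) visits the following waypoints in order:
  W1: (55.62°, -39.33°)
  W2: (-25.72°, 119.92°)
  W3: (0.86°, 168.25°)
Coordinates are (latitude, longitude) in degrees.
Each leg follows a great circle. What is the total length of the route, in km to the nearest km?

22258 km

Leg W1→W2: central angle 2.5569 rad, distance 16290.2 km.
Leg W2→W3: central angle 0.9368 rad, distance 5968.2 km.
Total: 16290.2 + 5968.2 ≈ 22258 km.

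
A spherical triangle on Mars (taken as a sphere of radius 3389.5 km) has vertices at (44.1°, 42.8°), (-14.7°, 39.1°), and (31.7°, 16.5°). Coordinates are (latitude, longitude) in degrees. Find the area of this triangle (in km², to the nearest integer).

Side lengths (central angles): a = 0.8938, b = 0.4192, c = 1.0279 rad; semiperimeter s = 1.1705.
By l'Huilier's theorem, tan(E/4) = √[tan(s/2) tan((s−a)/2) tan((s−b)/2) tan((s−c)/2)], giving spherical excess E = 0.2037 rad.
Area = E·R² = 0.2037 × (3389.5)² ≈ 2339962 km².

2339962 km²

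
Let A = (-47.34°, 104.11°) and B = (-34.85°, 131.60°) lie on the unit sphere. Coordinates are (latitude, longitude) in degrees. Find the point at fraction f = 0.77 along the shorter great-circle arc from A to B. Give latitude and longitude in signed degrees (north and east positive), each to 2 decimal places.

-38.26°, 126.19°

Central angle δ = 0.4189 rad. Interpolating on the sphere with fraction f = 0.77:
P = [sin((1−f)δ)·A + sin(fδ)·B] / sin δ = 0.2365·A + 0.7793·B in Cartesian coordinates,
giving P = (-0.4637, 0.6337, -0.6192), i.e. latitude -38.26°, longitude 126.19°.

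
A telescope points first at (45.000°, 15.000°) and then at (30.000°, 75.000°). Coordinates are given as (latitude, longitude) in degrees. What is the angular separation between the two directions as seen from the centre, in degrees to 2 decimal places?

With latitudes φ₁ = 45.000°, φ₂ = 30.000° and longitude difference Δλ = 60.000°:
Haversine: a = sin²(Δφ/2) + cos φ₁ cos φ₂ sin²(Δλ/2) = 0.0170 + (0.7071)(0.8660)(0.2500) = 0.17013.
Central angle c = 2·arcsin(√a) = 0.85032 rad.
So the angular separation is 48.72°.

48.72°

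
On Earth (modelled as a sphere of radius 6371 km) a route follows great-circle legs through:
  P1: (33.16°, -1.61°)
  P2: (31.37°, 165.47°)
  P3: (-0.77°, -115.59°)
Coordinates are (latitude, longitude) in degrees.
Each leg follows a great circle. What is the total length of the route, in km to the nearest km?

21717 km

Leg P1→P2: central angle 1.9954 rad, distance 12712.6 km.
Leg P2→P3: central angle 1.4134 rad, distance 9004.5 km.
Total: 12712.6 + 9004.5 ≈ 21717 km.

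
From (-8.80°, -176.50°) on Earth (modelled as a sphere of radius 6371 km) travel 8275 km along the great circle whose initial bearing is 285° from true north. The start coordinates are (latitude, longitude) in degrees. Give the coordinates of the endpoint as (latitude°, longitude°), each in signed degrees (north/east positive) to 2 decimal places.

11.85°, 111.57°

Angular distance δ = d/R = 8275/6371 = 1.29885 rad; initial bearing θ = 4.9742 rad.
sin φ₂ = sin φ₁ cos δ + cos φ₁ sin δ cos θ = (-0.1530)(0.2686) + (0.9882)(0.9633)(0.2588) = 0.2053, so φ₂ = 11.85°.
Δλ = atan2(sin θ sin δ cos φ₁, cos δ − sin φ₁ sin φ₂) = atan2(-0.9195, 0.3000) = -71.929°.
λ₂ = -176.500° − 71.929° = -248.43° → 111.57° after wrapping to (−180°, 180°].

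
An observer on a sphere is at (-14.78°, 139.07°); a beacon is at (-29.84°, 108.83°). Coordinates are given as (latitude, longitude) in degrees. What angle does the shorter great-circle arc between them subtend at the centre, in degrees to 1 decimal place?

With latitudes φ₁ = -14.780°, φ₂ = -29.840° and longitude difference Δλ = -30.240°:
Haversine: a = sin²(Δφ/2) + cos φ₁ cos φ₂ sin²(Δλ/2) = 0.0172 + (0.9669)(0.8674)(0.0680) = 0.07424.
Central angle c = 2·arcsin(√a) = 0.55191 rad.
So the angular separation is 31.6°.

31.6°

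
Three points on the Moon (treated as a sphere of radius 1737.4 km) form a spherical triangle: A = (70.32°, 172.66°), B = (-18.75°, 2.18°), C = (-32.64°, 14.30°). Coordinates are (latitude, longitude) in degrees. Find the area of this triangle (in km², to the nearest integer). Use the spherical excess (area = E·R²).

Side lengths (central angles): a = 0.3079, b = 2.4519, c = 2.2359 rad; semiperimeter s = 2.4979.
By l'Huilier's theorem, tan(E/4) = √[tan(s/2) tan((s−a)/2) tan((s−b)/2) tan((s−c)/2)], giving spherical excess E = 0.5277 rad.
Area = E·R² = 0.5277 × (1737.4)² ≈ 1592978 km².

1592978 km²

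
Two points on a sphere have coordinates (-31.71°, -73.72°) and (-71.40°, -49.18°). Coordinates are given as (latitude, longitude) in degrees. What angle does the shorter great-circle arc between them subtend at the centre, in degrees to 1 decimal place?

Let φ₁ = -0.5534 rad, φ₂ = -1.2462 rad, and Δλ = 0.4283 rad.
Haversine: a = sin²(Δφ/2) + cos φ₁ cos φ₂ sin²(Δλ/2) = 0.1152 + (0.8507)(0.3190)(0.0452) = 0.12750.
Central angle c = 2·arcsin(√a) = 0.73026 rad.
So the angular separation is 41.8°.

41.8°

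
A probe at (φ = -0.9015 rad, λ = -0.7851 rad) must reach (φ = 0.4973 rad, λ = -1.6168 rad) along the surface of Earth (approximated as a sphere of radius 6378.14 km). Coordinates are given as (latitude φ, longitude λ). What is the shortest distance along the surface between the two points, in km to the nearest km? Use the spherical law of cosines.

With latitudes φ₁ = -51.652°, φ₂ = 28.493° and longitude difference Δλ = -47.653°:
cos c = sin φ₁ sin φ₂ + cos φ₁ cos φ₂ cos Δλ = (-0.7843)(0.4771) + (0.6204)(0.8789)(0.6736) = -0.00682,
so c = arccos(-0.00682) = 1.57762 rad.
Distance = R·c = 6378.14 × 1.5776 ≈ 10062 km.

10062 km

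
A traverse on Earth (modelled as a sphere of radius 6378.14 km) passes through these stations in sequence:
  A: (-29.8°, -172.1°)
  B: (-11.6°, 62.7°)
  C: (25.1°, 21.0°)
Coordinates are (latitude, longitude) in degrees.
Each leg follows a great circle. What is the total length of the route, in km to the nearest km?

Leg A→B: central angle 1.9715 rad, distance 12574.5 km.
Leg B→C: central angle 0.9557 rad, distance 6095.7 km.
Total: 12574.5 + 6095.7 ≈ 18670 km.

18670 km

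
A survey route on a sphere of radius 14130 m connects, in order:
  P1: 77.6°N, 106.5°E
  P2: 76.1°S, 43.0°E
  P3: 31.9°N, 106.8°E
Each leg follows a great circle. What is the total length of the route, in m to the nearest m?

67251 m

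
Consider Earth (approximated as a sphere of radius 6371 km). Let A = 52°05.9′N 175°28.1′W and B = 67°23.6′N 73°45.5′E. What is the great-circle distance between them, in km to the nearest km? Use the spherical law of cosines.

5544 km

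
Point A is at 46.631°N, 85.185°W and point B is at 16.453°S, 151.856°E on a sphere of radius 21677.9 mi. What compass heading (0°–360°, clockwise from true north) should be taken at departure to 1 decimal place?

282.9°

Δλ = -122.959° = -2.1460 rad.
y = sin Δλ · cos φ₂ = (-0.8391)(0.9591) = -0.8047
x = cos φ₁ sin φ₂ − sin φ₁ cos φ₂ cos Δλ = (0.6867)(-0.2832) − (0.7269)(0.9591)(-0.5440) = 0.1848
θ = atan2(y, x) = -77.07°; adding 360° gives 282.9°.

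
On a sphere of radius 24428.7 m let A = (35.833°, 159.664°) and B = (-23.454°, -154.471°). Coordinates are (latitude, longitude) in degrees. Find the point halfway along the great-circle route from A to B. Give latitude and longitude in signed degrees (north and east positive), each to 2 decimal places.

Central angle δ = 1.2819 rad. Interpolating on the sphere with fraction f = 0.5:
P = [sin((1−f)δ)·A + sin(fδ)·B] / sin δ = 0.6238·A + 0.6238·B in Cartesian coordinates,
giving P = (-0.9906, -0.0709, 0.1169), i.e. latitude 6.71°, longitude -175.91°.

6.71°, -175.91°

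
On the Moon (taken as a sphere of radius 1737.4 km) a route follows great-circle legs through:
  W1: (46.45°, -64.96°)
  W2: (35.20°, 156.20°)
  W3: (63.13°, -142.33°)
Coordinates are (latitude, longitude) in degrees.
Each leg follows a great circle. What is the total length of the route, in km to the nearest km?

4144 km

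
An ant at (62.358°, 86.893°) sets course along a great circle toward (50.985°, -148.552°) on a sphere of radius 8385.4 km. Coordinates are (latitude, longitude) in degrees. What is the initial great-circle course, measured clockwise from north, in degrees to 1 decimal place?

37.5°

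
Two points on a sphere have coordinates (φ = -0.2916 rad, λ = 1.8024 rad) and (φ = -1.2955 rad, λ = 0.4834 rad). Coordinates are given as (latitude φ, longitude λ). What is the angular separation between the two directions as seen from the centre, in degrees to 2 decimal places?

Let φ₁ = -0.2916 rad, φ₂ = -1.2955 rad, and Δλ = -1.3190 rad.
cos c = sin φ₁ sin φ₂ + cos φ₁ cos φ₂ cos Δλ = (-0.2875)(-0.9623) + (0.9578)(0.2718)(0.2491) = 0.34153,
so c = arccos(0.34153) = 1.22226 rad.
So the angular separation is 70.03°.

70.03°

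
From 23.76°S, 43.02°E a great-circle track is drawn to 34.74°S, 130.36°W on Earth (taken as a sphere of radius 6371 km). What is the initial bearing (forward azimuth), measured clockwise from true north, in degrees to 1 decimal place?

With φ₁ = -0.4147, φ₂ = -0.6063, Δλ = -3.0261 rad, the forward-azimuth formula gives
θ = atan2( sin Δλ cos φ₂ , cos φ₁ sin φ₂ − sin φ₁ cos φ₂ cos Δλ ) = atan2(-0.0947, -0.8504) = -173.64°.
Adding 360° brings this into [0°, 360°): 186.4°.

186.4°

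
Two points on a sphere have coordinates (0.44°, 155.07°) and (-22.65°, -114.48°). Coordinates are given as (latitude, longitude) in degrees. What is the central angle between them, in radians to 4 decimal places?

1.5810 rad

Let φ₁ = 0.0077 rad, φ₂ = -0.3953 rad, and Δλ = 1.5787 rad.
Haversine: a = sin²(Δφ/2) + cos φ₁ cos φ₂ sin²(Δλ/2) = 0.0401 + (1.0000)(0.9229)(0.5039) = 0.50510.
Central angle c = 2·arcsin(√a) = 1.58100 rad.
So the angular separation is 1.5810 rad.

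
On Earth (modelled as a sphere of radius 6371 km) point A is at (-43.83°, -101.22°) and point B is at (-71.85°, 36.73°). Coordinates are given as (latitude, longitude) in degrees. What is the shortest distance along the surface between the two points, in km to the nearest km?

In radians: φ₁ = -0.7650, φ₂ = -1.2540, Δλ = 137.950° = 2.4077 rad.
Haversine: a = sin²(Δφ/2) + cos φ₁ cos φ₂ sin²(Δλ/2) = 0.0586 + (0.7214)(0.3115)(0.8713) = 0.25440.
Central angle c = 2·arcsin(√a) = 1.05733 rad.
Distance = R·c = 6371 × 1.0573 ≈ 6736 km.

6736 km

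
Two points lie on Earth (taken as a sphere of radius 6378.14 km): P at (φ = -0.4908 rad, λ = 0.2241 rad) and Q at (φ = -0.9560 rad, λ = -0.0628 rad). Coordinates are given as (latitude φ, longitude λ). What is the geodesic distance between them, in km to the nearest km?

With latitudes φ₁ = -28.121°, φ₂ = -54.775° and longitude difference Δλ = -16.438°:
cos c = sin φ₁ sin φ₂ + cos φ₁ cos φ₂ cos Δλ = (-0.4713)(-0.8169) + (0.8820)(0.5768)(0.9591) = 0.87294,
so c = arccos(0.87294) = 0.50960 rad.
Distance = R·c = 6378.14 × 0.5096 ≈ 3250 km.

3250 km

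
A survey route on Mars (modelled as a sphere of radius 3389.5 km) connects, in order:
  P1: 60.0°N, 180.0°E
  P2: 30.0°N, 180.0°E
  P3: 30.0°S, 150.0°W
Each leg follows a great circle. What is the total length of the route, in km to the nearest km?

Leg P1→P2: central angle 0.5236 rad, distance 1774.7 km.
Leg P2→P3: central angle 1.1598 rad, distance 3931.2 km.
Total: 1774.7 + 3931.2 ≈ 5706 km.

5706 km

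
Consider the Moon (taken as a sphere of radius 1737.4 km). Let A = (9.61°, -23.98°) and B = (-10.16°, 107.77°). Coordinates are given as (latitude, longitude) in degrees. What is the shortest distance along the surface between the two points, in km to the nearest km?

4018 km

Let φ₁ = 0.1677 rad, φ₂ = -0.1773 rad, and Δλ = 2.2995 rad.
Haversine: a = sin²(Δφ/2) + cos φ₁ cos φ₂ sin²(Δλ/2) = 0.0295 + (0.9860)(0.9843)(0.8329) = 0.83785.
Central angle c = 2·arcsin(√a) = 2.31270 rad.
Distance = R·c = 1737.4 × 2.3127 ≈ 4018 km.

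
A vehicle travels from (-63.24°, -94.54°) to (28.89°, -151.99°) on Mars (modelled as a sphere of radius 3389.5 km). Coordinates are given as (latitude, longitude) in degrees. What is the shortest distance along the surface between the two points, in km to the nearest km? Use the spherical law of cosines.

6074 km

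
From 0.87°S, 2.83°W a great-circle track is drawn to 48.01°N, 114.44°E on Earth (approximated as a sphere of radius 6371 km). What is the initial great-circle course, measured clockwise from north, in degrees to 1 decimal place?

With φ₁ = -0.0152, φ₂ = 0.8379, Δλ = 2.0467 rad, the forward-azimuth formula gives
θ = atan2( sin Δλ cos φ₂ , cos φ₁ sin φ₂ − sin φ₁ cos φ₂ cos Δλ ) = atan2(0.5946, 0.7385) = 38.84°.
So the initial bearing is 38.8°.

38.8°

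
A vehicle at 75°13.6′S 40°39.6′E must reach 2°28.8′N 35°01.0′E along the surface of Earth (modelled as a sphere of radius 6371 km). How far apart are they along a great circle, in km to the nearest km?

In radians: φ₁ = -1.3130, φ₂ = 0.0433, Δλ = -5.643° = -0.0985 rad.
cos c = sin φ₁ sin φ₂ + cos φ₁ cos φ₂ cos Δλ = (-0.9669)(0.0433) + (0.2550)(0.9991)(0.9952) = 0.21168,
so c = arccos(0.21168) = 1.35750 rad.
Distance = R·c = 6371 × 1.3575 ≈ 8649 km.

8649 km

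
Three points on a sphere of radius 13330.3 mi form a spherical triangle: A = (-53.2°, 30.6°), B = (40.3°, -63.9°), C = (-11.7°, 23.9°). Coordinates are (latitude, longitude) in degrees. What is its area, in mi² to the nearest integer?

Side lengths (central angles): a = 1.6735, b = 0.7303, c = 2.1577 rad; semiperimeter s = 2.2807.
By l'Huilier's theorem, tan(E/4) = √[tan(s/2) tan((s−a)/2) tan((s−b)/2) tan((s−c)/2)], giving spherical excess E = 0.8010 rad.
Area = E·R² = 0.8010 × (13330.3)² ≈ 142335156 mi².

142335156 mi²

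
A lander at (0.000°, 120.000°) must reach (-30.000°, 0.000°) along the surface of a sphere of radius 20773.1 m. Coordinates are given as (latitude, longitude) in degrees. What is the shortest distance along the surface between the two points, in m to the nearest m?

41933 m

With latitudes φ₁ = 0.000°, φ₂ = -30.000° and longitude difference Δλ = -120.000°:
cos c = sin φ₁ sin φ₂ + cos φ₁ cos φ₂ cos Δλ = (0.0000)(-0.5000) + (1.0000)(0.8660)(-0.5000) = -0.43301,
so c = arccos(-0.43301) = 2.01863 rad.
Distance = R·c = 20773.1 × 2.0186 ≈ 41933 m.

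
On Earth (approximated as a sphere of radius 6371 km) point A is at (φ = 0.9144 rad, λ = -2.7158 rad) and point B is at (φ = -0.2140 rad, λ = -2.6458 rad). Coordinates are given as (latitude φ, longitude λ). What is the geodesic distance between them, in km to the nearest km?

In radians: φ₁ = 0.9144, φ₂ = -0.2140, Δλ = 4.011° = 0.0700 rad.
cos c = sin φ₁ sin φ₂ + cos φ₁ cos φ₂ cos Δλ = (0.7922)(-0.2124) + (0.6103)(0.9772)(0.9976) = 0.42665,
so c = arccos(0.42665) = 1.13002 rad.
Distance = R·c = 6371 × 1.1300 ≈ 7199 km.

7199 km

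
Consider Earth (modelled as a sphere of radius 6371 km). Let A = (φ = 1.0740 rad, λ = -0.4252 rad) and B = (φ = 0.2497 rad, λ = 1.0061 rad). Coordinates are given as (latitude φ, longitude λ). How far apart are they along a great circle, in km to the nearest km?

8190 km

In radians: φ₁ = 1.0740, φ₂ = 0.2497, Δλ = 82.007° = 1.4313 rad.
Haversine: a = sin²(Δφ/2) + cos φ₁ cos φ₂ sin²(Δλ/2) = 0.1605 + (0.4766)(0.9690)(0.4305) = 0.35927.
Central angle c = 2·arcsin(√a) = 1.28549 rad.
Distance = R·c = 6371 × 1.2855 ≈ 8190 km.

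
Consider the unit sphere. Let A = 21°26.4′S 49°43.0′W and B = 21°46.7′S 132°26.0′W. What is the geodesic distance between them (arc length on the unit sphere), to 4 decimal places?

Let φ₁ = -0.3742 rad, φ₂ = -0.3801 rad, and Δλ = -1.4437 rad.
cos c = sin φ₁ sin φ₂ + cos φ₁ cos φ₂ cos Δλ = (-0.3655)(-0.3710) + (0.9308)(0.9286)(0.1268) = 0.24520,
so c = arccos(0.24520) = 1.32307 rad.
On the unit sphere the arc length equals the central angle: 1.3231.

1.3231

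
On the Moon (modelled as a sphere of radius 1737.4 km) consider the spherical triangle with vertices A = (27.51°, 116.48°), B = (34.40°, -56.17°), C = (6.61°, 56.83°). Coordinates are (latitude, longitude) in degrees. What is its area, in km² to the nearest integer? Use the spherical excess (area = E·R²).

Side lengths (central angles): a = 1.8289, b = 1.0491, c = 2.0543 rad; semiperimeter s = 2.4661.
By l'Huilier's theorem, tan(E/4) = √[tan(s/2) tan((s−a)/2) tan((s−b)/2) tan((s−c)/2)], giving spherical excess E = 1.5565 rad.
Area = E·R² = 1.5565 × (1737.4)² ≈ 4698506 km².

4698506 km²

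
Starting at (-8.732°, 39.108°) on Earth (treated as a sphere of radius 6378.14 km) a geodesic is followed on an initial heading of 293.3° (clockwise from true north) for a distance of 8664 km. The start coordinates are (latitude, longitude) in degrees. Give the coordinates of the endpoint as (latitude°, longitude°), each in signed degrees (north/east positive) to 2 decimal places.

Angular distance δ = d/R = 8664/6378.14 = 1.35839 rad; initial bearing θ = 5.1191 rad.
sin φ₂ = sin φ₁ cos δ + cos φ₁ sin δ cos θ = (-0.1518)(0.2108) + (0.9884)(0.9775)(0.3955) = 0.3502, so φ₂ = 20.50°.
Δλ = atan2(sin θ sin δ cos φ₁, cos δ − sin φ₁ sin φ₂) = atan2(-0.8874, 0.2640) = -73.434°.
λ₂ = 39.108° − 73.434° = -34.33°.

20.50°, -34.33°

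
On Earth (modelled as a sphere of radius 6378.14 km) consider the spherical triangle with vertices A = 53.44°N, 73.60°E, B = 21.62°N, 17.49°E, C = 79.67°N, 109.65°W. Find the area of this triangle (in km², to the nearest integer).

17624080 km²

Side lengths (central angles): a = 1.3059, b = 0.8181, c = 0.9214 rad; semiperimeter s = 1.5227.
By l'Huilier's theorem, tan(E/4) = √[tan(s/2) tan((s−a)/2) tan((s−b)/2) tan((s−c)/2)], giving spherical excess E = 0.4332 rad.
Area = E·R² = 0.4332 × (6378.14)² ≈ 17624080 km².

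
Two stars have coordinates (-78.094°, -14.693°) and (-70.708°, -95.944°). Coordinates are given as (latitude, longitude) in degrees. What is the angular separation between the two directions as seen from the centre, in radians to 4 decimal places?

0.3656 rad

With latitudes φ₁ = -78.094°, φ₂ = -70.708° and longitude difference Δλ = -81.251°:
cos c = sin φ₁ sin φ₂ + cos φ₁ cos φ₂ cos Δλ = (-0.9785)(-0.9438) + (0.2063)(0.3304)(0.1521) = 0.93391,
so c = arccos(0.93391) = 0.36560 rad.
So the angular separation is 0.3656 rad.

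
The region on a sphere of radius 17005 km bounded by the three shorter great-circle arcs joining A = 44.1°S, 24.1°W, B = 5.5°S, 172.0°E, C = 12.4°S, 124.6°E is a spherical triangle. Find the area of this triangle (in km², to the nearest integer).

438024511 km²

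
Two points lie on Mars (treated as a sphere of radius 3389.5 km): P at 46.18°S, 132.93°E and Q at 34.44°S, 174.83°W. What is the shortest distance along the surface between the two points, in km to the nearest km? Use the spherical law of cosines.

With latitudes φ₁ = -46.180°, φ₂ = -34.440° and longitude difference Δλ = 52.240°:
cos c = sin φ₁ sin φ₂ + cos φ₁ cos φ₂ cos Δλ = (-0.7215)(-0.5655) + (0.6924)(0.8247)(0.6124) = 0.75772,
so c = arccos(0.75772) = 0.71098 rad.
Distance = R·c = 3389.5 × 0.7110 ≈ 2410 km.

2410 km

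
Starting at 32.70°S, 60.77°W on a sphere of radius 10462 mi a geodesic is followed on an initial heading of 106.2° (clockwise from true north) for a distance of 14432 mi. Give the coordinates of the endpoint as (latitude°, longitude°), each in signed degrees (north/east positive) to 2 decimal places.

-19.46°, 28.50°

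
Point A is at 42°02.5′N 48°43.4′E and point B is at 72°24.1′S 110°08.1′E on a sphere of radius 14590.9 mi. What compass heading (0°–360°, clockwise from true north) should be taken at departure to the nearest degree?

Δλ = 61.412° = 1.0718 rad.
y = sin Δλ · cos φ₂ = (0.8781)(0.3023) = 0.2655
x = cos φ₁ sin φ₂ − sin φ₁ cos φ₂ cos Δλ = (0.7427)(-0.9532) − (0.6697)(0.3023)(0.4785) = -0.8048
θ = atan2(y, x) = 161.74°, so the bearing is 162°.

162°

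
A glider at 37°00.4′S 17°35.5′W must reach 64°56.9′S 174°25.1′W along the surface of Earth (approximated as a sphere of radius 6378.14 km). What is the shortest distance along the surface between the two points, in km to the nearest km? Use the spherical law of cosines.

With latitudes φ₁ = -37.007°, φ₂ = -64.948° and longitude difference Δλ = -156.827°:
cos c = sin φ₁ sin φ₂ + cos φ₁ cos φ₂ cos Δλ = (-0.6019)(-0.9059) + (0.7986)(0.4234)(-0.9193) = 0.23443,
so c = arccos(0.23443) = 1.33417 rad.
Distance = R·c = 6378.14 × 1.3342 ≈ 8510 km.

8510 km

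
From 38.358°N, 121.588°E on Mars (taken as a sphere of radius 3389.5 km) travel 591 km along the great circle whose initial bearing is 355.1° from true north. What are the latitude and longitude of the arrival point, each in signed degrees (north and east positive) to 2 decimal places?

48.31°, 120.31°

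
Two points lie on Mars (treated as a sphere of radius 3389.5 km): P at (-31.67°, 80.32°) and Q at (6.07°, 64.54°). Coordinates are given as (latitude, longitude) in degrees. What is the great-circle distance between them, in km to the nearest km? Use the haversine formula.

In radians: φ₁ = -0.5527, φ₂ = 0.1059, Δλ = -15.780° = -0.2754 rad.
Haversine: a = sin²(Δφ/2) + cos φ₁ cos φ₂ sin²(Δλ/2) = 0.1046 + (0.8511)(0.9944)(0.0188) = 0.12055.
Central angle c = 2·arcsin(√a) = 0.70917 rad.
Distance = R·c = 3389.5 × 0.7092 ≈ 2404 km.

2404 km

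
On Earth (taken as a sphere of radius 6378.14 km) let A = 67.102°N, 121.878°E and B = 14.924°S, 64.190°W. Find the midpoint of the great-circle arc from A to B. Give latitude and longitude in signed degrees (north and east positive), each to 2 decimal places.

48.81°, -68.25°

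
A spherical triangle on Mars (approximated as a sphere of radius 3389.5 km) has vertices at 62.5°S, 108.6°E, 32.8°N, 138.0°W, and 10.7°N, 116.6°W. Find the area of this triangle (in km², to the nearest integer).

10661079 km²

Side lengths (central angles): a = 0.5164, b = 2.0765, c = 2.2583 rad; semiperimeter s = 2.4256.
By l'Huilier's theorem, tan(E/4) = √[tan(s/2) tan((s−a)/2) tan((s−b)/2) tan((s−c)/2)], giving spherical excess E = 0.9280 rad.
Area = E·R² = 0.9280 × (3389.5)² ≈ 10661079 km².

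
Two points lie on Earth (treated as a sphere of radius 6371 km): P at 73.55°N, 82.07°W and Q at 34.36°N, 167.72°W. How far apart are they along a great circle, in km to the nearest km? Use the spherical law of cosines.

With latitudes φ₁ = 73.550°, φ₂ = 34.360° and longitude difference Δλ = -85.650°:
cos c = sin φ₁ sin φ₂ + cos φ₁ cos φ₂ cos Δλ = (0.9591)(0.5644) + (0.2832)(0.8255)(0.0758) = 0.55902,
so c = arccos(0.55902) = 0.97759 rad.
Distance = R·c = 6371 × 0.9776 ≈ 6228 km.

6228 km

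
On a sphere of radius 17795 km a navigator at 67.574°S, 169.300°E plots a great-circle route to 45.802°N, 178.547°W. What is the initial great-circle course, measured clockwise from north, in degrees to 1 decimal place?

9.2°

With φ₁ = -1.1794, φ₂ = 0.7994, Δλ = 0.2121 rad, the forward-azimuth formula gives
θ = atan2( sin Δλ cos φ₂ , cos φ₁ sin φ₂ − sin φ₁ cos φ₂ cos Δλ ) = atan2(0.1468, 0.9035) = 9.23°.
So the initial bearing is 9.2°.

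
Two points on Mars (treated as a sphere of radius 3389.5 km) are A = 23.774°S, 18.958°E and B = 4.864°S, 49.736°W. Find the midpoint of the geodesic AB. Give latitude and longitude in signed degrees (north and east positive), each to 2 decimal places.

Central angle δ = 1.1966 rad. Interpolating on the sphere with fraction f = 0.5:
P = [sin((1−f)δ)·A + sin(fδ)·B] / sin δ = 0.6051·A + 0.6051·B in Cartesian coordinates,
giving P = (0.9134, -0.2802, -0.2952), i.e. latitude -17.17°, longitude -17.05°.

-17.17°, -17.05°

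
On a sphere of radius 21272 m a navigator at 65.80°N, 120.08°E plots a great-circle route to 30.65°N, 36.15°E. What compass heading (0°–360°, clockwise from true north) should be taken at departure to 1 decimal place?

Δλ = -83.930° = -1.4649 rad.
y = sin Δλ · cos φ₂ = (-0.9944)(0.8603) = -0.8555
x = cos φ₁ sin φ₂ − sin φ₁ cos φ₂ cos Δλ = (0.4099)(0.5098) − (0.9121)(0.8603)(0.1057) = 0.1260
θ = atan2(y, x) = -81.62°; adding 360° gives 278.4°.

278.4°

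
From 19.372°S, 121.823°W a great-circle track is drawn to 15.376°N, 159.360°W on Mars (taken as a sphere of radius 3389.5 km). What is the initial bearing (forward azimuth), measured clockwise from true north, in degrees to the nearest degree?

With φ₁ = -0.3381, φ₂ = 0.2684, Δλ = -0.6551 rad, the forward-azimuth formula gives
θ = atan2( sin Δλ cos φ₂ , cos φ₁ sin φ₂ − sin φ₁ cos φ₂ cos Δλ ) = atan2(-0.5875, 0.5038) = -49.39°.
Adding 360° brings this into [0°, 360°): 311°.

311°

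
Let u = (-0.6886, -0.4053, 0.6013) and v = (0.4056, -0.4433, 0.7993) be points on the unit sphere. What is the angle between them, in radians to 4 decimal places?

1.1799 rad

u·v = 0.3810; |u| = 1.0000, |v| = 1.0000.
cos θ = (u·v)/(|u||v|) = 0.3810, so θ = 1.1799 rad.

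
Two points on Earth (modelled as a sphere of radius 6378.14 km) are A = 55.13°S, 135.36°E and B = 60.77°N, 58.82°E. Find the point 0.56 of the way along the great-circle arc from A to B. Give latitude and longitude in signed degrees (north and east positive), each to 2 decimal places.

10.89°, 97.79°

The central angle between A and B is δ = 2.2797 rad.
With f = 0.56, the slerp weights are sin((1−f)δ)/sin δ = 1.1107 and sin(fδ)/sin δ = 1.2608.
Weighted sum of the unit vectors: (1.1107)·(-0.4068,0.4017,-0.8205) + (1.2608)·(0.2528,0.4178,0.8727) = (-0.1331, 0.9729, 0.1890).
Converting back: φ = atan2(z, √(x²+y²)) = 10.89°, λ = atan2(y, x) = 97.79°.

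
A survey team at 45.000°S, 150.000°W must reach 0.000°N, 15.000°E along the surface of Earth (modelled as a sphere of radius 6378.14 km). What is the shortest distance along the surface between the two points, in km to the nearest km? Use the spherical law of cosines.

With latitudes φ₁ = -45.000°, φ₂ = 0.000° and longitude difference Δλ = 165.000°:
cos c = sin φ₁ sin φ₂ + cos φ₁ cos φ₂ cos Δλ = (-0.7071)(0.0000) + (0.7071)(1.0000)(-0.9659) = -0.68301,
so c = arccos(-0.68301) = 2.32268 rad.
Distance = R·c = 6378.14 × 2.3227 ≈ 14814 km.

14814 km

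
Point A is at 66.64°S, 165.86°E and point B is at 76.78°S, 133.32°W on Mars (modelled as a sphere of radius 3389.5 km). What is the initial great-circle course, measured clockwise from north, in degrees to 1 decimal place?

144.9°

Δλ = 60.820° = 1.0615 rad.
y = sin Δλ · cos φ₂ = (0.8731)(0.2287) = 0.1997
x = cos φ₁ sin φ₂ − sin φ₁ cos φ₂ cos Δλ = (0.3965)(-0.9735) − (-0.9180)(0.2287)(0.4876) = -0.2836
θ = atan2(y, x) = 144.86°, so the bearing is 144.9°.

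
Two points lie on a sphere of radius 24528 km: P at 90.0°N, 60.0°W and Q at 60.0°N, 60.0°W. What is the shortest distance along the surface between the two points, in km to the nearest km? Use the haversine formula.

12843 km

Let φ₁ = 1.5708 rad, φ₂ = 1.0472 rad, and Δλ = 0.0000 rad.
Haversine: a = sin²(Δφ/2) + cos φ₁ cos φ₂ sin²(Δλ/2) = 0.0670 + (0.0000)(0.5000)(0.0000) = 0.06699.
Central angle c = 2·arcsin(√a) = 0.52360 rad.
Distance = R·c = 24528 × 0.5236 ≈ 12843 km.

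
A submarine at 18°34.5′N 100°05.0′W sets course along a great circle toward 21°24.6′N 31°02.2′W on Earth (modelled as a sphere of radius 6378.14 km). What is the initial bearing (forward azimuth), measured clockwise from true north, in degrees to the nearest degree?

75°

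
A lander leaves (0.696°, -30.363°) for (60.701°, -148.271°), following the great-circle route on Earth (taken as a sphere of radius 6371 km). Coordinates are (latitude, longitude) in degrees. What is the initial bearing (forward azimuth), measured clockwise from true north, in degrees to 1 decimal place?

333.7°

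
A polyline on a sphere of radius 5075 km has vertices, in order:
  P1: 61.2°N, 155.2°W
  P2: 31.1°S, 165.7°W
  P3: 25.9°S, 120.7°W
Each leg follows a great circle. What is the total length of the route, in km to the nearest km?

11720 km

Leg P1→P2: central angle 1.6179 rad, distance 8210.6 km.
Leg P2→P3: central angle 0.6915 rad, distance 3509.4 km.
Total: 8210.6 + 3509.4 ≈ 11720 km.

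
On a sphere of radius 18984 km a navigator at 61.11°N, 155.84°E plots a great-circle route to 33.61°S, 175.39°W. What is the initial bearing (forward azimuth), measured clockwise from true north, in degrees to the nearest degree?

156°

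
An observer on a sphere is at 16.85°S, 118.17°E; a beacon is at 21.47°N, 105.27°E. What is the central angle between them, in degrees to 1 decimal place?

With latitudes φ₁ = -16.850°, φ₂ = 21.470° and longitude difference Δλ = -12.900°:
Haversine: a = sin²(Δφ/2) + cos φ₁ cos φ₂ sin²(Δλ/2) = 0.1077 + (0.9571)(0.9306)(0.0126) = 0.11896.
Central angle c = 2·arcsin(√a) = 0.70428 rad.
So the angular separation is 40.4°.

40.4°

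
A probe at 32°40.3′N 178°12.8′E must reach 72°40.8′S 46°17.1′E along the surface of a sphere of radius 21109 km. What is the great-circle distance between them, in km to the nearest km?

In radians: φ₁ = 0.5702, φ₂ = -1.2685, Δλ = -131.928° = -2.3026 rad.
cos c = sin φ₁ sin φ₂ + cos φ₁ cos φ₂ cos Δλ = (0.5398)(-0.9547) + (0.8418)(0.2977)(-0.6682) = -0.68280,
so c = arccos(-0.68280) = 2.32239 rad.
Distance = R·c = 21109 × 2.3224 ≈ 49023 km.

49023 km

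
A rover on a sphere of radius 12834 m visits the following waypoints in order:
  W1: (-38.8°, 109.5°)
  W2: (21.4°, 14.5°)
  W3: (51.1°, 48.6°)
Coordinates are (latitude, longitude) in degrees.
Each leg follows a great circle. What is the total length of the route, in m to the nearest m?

32879 m

Leg W1→W2: central angle 1.8670 rad, distance 23960.8 m.
Leg W2→W3: central angle 0.6949 rad, distance 8918.6 m.
Total: 23960.8 + 8918.6 ≈ 32879 m.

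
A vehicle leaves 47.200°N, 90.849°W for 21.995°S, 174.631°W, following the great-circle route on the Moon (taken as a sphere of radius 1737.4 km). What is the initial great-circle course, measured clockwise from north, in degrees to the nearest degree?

250°

With φ₁ = 0.8238, φ₂ = -0.3839, Δλ = -1.4623 rad, the forward-azimuth formula gives
θ = atan2( sin Δλ cos φ₂ , cos φ₁ sin φ₂ − sin φ₁ cos φ₂ cos Δλ ) = atan2(-0.9218, -0.3282) = -109.60°.
Adding 360° brings this into [0°, 360°): 250°.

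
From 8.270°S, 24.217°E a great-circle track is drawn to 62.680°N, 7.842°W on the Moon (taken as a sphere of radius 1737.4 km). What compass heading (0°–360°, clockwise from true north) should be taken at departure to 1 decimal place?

345.4°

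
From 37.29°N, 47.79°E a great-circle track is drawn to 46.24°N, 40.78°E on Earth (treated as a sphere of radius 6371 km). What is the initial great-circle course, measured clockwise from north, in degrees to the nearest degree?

Δλ = -7.010° = -0.1223 rad.
y = sin Δλ · cos φ₂ = (-0.1220)(0.6916) = -0.0844
x = cos φ₁ sin φ₂ − sin φ₁ cos φ₂ cos Δλ = (0.7956)(0.7222) − (0.6058)(0.6916)(0.9925) = 0.1587
θ = atan2(y, x) = -28.01°; adding 360° gives 332°.

332°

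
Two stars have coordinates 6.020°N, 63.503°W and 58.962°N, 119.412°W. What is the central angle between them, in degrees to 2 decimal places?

Let φ₁ = 0.1051 rad, φ₂ = 1.0291 rad, and Δλ = -0.9758 rad.
cos c = sin φ₁ sin φ₂ + cos φ₁ cos φ₂ cos Δλ = (0.1049)(0.8568) + (0.9945)(0.5156)(0.5605) = 0.37727,
so c = arccos(0.37727) = 1.18395 rad.
So the angular separation is 67.84°.

67.84°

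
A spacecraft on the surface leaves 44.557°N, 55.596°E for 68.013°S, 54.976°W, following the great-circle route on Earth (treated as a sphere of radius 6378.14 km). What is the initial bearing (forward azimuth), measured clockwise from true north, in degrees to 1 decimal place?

With φ₁ = 0.7777, φ₂ = -1.1871, Δλ = -1.9298 rad, the forward-azimuth formula gives
θ = atan2( sin Δλ cos φ₂ , cos φ₁ sin φ₂ − sin φ₁ cos φ₂ cos Δλ ) = atan2(-0.3505, -0.5684) = -148.34°.
Adding 360° brings this into [0°, 360°): 211.7°.

211.7°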